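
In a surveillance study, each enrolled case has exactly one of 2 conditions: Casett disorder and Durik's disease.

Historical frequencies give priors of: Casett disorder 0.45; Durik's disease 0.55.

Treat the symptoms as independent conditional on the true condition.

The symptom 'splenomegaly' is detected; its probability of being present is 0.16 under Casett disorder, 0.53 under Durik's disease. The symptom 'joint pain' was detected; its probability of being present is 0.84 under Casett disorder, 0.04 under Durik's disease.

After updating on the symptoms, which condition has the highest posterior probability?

Casett disorder

Multiply each prior by the joint likelihood of the symptom pattern:
  Casett disorder: 0.45 × 0.16 × 0.84 = 0.06048
  Durik's disease: 0.55 × 0.53 × 0.04 = 0.01166
Marginal likelihood of the evidence = 0.07214.
P(Casett disorder | evidence) ≈ 0.06048 / 0.07214 ≈ 0.838
P(Durik's disease | evidence) ≈ 0.01166 / 0.07214 ≈ 0.162
The largest is 0.838, so Casett disorder is most probable.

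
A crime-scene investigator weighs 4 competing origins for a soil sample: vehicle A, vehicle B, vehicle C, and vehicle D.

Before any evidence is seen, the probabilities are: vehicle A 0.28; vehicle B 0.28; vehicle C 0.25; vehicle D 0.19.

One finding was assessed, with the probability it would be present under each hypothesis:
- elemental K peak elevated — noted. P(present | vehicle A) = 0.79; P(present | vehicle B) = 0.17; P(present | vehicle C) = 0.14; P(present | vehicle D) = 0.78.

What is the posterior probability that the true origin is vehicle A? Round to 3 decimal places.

0.489

For each hypothesis, the unnormalized posterior weight is prior × likelihood:
  vehicle A: 0.28 × 0.79 = 0.2212
  vehicle B: 0.28 × 0.17 = 0.0476
  vehicle C: 0.25 × 0.14 = 0.035
  vehicle D: 0.19 × 0.78 = 0.1482
The unnormalized weights sum to 0.452.
P(vehicle A | evidence) = 0.2212 / 0.452 ≈ 0.489.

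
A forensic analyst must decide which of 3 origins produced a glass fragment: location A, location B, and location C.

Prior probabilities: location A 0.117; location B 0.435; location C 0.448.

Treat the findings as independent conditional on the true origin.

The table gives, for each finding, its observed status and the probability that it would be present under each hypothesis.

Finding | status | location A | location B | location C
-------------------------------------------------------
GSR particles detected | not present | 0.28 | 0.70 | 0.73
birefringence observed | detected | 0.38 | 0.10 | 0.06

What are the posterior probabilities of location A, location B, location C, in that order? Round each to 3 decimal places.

For each hypothesis, the unnormalized posterior weight is prior × product of the finding likelihoods (using 1 − P(present | H) for each absent finding):
  location A: 0.117 × (1 − 0.28) × 0.38 = 0.032011
  location B: 0.435 × (1 − 0.70) × 0.10 = 0.01305
  location C: 0.448 × (1 − 0.73) × 0.06 = 0.0072576
Normalizing constant Z = 0.032011 + 0.01305 + 0.0072576 = 0.052319.
P(location A | evidence) = 0.032011 / 0.052319 ≈ 0.612
P(location B | evidence) = 0.01305 / 0.052319 ≈ 0.249
P(location C | evidence) = 0.0072576 / 0.052319 ≈ 0.139

0.612, 0.249, 0.139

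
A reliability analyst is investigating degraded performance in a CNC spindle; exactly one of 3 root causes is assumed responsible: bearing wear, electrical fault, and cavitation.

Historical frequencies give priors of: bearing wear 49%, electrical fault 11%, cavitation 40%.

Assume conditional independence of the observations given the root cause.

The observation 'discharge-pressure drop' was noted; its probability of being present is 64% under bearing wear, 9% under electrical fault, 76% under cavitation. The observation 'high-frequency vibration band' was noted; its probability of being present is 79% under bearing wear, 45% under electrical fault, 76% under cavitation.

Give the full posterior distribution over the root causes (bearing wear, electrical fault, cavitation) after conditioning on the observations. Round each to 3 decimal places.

0.513, 0.009, 0.478

For each hypothesis, the unnormalized posterior weight is prior × product of the observation likelihoods:
  bearing wear: 0.49 × 0.64 × 0.79 = 0.24774
  electrical fault: 0.11 × 0.09 × 0.45 = 0.004455
  cavitation: 0.40 × 0.76 × 0.76 = 0.23104
Marginal likelihood of the evidence = 0.48324.
P(bearing wear | evidence) = 0.24774 / 0.48324 ≈ 0.513
P(electrical fault | evidence) = 0.004455 / 0.48324 ≈ 0.009
P(cavitation | evidence) = 0.23104 / 0.48324 ≈ 0.478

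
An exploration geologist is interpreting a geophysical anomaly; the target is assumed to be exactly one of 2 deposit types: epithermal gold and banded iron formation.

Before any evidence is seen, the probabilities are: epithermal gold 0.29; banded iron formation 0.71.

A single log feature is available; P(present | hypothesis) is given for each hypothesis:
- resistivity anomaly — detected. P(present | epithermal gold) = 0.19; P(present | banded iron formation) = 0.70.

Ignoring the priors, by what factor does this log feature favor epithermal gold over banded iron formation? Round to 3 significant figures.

0.271

Likelihood of this log feature under each hypothesis:
  epithermal gold: 0.19
  banded iron formation: 0.7
Bayes factor = 0.19 / 0.7 ≈ 0.271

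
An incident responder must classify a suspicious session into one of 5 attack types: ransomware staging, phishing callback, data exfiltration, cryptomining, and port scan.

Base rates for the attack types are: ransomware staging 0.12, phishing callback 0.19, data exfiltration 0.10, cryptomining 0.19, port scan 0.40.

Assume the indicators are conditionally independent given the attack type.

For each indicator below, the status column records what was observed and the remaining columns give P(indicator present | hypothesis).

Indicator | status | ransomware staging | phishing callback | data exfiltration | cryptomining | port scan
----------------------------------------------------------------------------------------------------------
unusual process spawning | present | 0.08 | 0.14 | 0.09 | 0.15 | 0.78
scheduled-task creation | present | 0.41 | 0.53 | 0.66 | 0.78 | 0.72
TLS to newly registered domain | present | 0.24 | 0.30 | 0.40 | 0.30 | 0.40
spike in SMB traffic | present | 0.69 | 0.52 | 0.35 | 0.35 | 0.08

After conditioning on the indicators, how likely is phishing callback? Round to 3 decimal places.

For each hypothesis, the unnormalized posterior weight is prior × product of the indicator likelihoods:
  ransomware staging: 0.12 × 0.08 × 0.41 × 0.24 × 0.69 = 0.0006518
  phishing callback: 0.19 × 0.14 × 0.53 × 0.30 × 0.52 = 0.0021993
  data exfiltration: 0.10 × 0.09 × 0.66 × 0.40 × 0.35 = 0.0008316
  cryptomining: 0.19 × 0.15 × 0.78 × 0.30 × 0.35 = 0.0023341
  port scan: 0.40 × 0.78 × 0.72 × 0.40 × 0.08 = 0.0071885
The unnormalized weights sum to 0.013205.
P(phishing callback | evidence) = 0.0021993 / 0.013205 ≈ 0.167.

0.167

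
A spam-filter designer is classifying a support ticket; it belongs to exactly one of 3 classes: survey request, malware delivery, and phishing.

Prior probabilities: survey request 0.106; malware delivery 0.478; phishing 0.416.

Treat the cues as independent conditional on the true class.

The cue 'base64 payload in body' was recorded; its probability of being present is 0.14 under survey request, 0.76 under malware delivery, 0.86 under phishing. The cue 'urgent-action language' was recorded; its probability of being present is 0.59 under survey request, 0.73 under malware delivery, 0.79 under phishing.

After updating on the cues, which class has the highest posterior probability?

For each hypothesis, the unnormalized posterior weight is prior × product of the cue likelihoods:
  survey request: 0.106 × 0.14 × 0.59 = 0.0087556
  malware delivery: 0.478 × 0.76 × 0.73 = 0.26519
  phishing: 0.416 × 0.86 × 0.79 = 0.28263
The unnormalized weights sum to 0.55658.
P(survey request | evidence) ≈ 0.0087556 / 0.55658 ≈ 0.016
P(malware delivery | evidence) ≈ 0.26519 / 0.55658 ≈ 0.476
P(phishing | evidence) ≈ 0.28263 / 0.55658 ≈ 0.508
The largest is 0.508, so phishing is most probable.

phishing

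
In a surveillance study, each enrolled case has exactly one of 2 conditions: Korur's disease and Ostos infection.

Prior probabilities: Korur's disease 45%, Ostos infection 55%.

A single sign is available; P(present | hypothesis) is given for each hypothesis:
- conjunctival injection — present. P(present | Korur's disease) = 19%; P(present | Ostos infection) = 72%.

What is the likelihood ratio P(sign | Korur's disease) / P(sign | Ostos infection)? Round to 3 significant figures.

Likelihood of this sign under each hypothesis:
  Korur's disease: 0.19
  Ostos infection: 0.72
Bayes factor = 0.19 / 0.72 ≈ 0.264

0.264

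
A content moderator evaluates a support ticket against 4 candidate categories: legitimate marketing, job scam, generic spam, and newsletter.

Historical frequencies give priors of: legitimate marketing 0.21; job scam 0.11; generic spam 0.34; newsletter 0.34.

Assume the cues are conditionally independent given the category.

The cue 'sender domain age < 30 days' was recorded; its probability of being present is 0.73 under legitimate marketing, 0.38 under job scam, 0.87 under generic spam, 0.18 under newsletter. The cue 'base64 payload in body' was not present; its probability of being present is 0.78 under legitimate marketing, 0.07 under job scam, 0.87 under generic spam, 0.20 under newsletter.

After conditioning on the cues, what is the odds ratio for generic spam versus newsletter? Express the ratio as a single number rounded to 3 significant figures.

The normalizing constant cancels in an odds ratio, so compute prior × likelihood for the two hypotheses only (using 1 − P(present | H) for each absent cue):
  generic spam: 0.34 × 0.87 × (1 − 0.87) = 0.038454
  newsletter: 0.34 × 0.18 × (1 − 0.20) = 0.04896
Posterior odds = 0.038454 / 0.04896 ≈ 0.785.

0.785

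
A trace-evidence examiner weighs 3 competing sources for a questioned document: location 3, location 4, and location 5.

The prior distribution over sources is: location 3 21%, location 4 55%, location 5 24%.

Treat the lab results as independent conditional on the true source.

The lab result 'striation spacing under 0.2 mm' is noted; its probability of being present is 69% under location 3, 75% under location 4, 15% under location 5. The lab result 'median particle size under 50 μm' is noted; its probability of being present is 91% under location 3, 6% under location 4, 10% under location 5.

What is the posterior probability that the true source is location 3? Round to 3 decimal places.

0.823

For each hypothesis, the unnormalized posterior weight is prior × product of the lab result likelihoods:
  location 3: 0.21 × 0.69 × 0.91 = 0.13186
  location 4: 0.55 × 0.75 × 0.06 = 0.02475
  location 5: 0.24 × 0.15 × 0.10 = 0.0036
Normalizing constant Z = 0.13186 + 0.02475 + 0.0036 = 0.16021.
P(location 3 | evidence) = 0.13186 / 0.16021 ≈ 0.823.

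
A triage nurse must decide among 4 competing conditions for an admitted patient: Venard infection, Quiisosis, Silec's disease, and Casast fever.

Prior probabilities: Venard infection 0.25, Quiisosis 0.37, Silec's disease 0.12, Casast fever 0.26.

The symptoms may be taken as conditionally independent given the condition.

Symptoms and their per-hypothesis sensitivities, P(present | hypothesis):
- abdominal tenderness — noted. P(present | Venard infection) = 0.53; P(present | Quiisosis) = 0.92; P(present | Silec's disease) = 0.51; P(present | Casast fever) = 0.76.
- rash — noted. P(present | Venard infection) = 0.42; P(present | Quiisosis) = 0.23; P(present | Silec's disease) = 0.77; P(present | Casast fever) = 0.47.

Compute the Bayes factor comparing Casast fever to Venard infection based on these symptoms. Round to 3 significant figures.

1.60

Joint likelihood of the symptom pattern under each hypothesis:
  Casast fever: 0.76 × 0.47 = 0.3572
  Venard infection: 0.53 × 0.42 = 0.2226
Bayes factor = 0.3572 / 0.2226 ≈ 1.60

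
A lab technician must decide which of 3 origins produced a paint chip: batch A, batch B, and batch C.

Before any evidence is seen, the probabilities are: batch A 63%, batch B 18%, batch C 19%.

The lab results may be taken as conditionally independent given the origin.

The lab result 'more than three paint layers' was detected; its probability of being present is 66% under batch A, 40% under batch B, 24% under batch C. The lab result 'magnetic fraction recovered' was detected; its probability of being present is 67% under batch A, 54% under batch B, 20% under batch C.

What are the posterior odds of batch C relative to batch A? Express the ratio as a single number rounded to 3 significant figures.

0.0327

Posterior odds equal prior odds times the likelihood ratio; only the two competing hypotheses matter.
  batch C: 0.19 × 0.24 × 0.20 = 0.00912
  batch A: 0.63 × 0.66 × 0.67 = 0.27859
Posterior odds = 0.00912 / 0.27859 ≈ 0.0327.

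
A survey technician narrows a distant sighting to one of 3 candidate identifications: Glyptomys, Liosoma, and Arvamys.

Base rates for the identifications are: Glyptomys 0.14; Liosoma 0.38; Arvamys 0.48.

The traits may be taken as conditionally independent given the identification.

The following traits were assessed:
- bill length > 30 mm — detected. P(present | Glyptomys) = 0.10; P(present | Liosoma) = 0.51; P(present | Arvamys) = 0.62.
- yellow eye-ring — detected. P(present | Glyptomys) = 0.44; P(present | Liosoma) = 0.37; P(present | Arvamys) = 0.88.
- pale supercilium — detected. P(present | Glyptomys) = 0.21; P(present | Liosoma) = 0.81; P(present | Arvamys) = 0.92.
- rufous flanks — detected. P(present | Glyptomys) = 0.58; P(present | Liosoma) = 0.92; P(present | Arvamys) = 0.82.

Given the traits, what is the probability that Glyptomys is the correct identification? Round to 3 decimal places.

0.003

For each hypothesis, the unnormalized posterior weight is prior × product of the trait likelihoods:
  Glyptomys: 0.14 × 0.10 × 0.44 × 0.21 × 0.58 = 0.00075029
  Liosoma: 0.38 × 0.51 × 0.37 × 0.81 × 0.92 = 0.053435
  Arvamys: 0.48 × 0.62 × 0.88 × 0.92 × 0.82 = 0.19757
Normalizing constant Z = 0.00075029 + 0.053435 + 0.19757 = 0.25175.
P(Glyptomys | evidence) = 0.00075029 / 0.25175 ≈ 0.003.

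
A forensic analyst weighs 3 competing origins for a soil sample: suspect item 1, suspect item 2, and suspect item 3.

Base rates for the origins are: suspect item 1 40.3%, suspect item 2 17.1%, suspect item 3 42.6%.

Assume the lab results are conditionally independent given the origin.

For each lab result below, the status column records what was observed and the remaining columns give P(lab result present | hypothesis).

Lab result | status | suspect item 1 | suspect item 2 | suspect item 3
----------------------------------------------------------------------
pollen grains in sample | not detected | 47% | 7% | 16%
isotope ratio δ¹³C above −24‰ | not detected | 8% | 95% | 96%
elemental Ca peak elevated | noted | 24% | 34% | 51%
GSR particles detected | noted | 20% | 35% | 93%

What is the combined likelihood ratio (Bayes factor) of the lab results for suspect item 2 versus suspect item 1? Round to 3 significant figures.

Joint likelihood of the lab result pattern under each hypothesis (using 1 − P(present | H) for each absent lab result):
  suspect item 2: (1 − 0.07) × (1 − 0.95) × 0.34 × 0.35 = 0.0055335
  suspect item 1: (1 − 0.47) × (1 − 0.08) × 0.24 × 0.20 = 0.023405
Bayes factor = 0.0055335 / 0.023405 ≈ 0.236

0.236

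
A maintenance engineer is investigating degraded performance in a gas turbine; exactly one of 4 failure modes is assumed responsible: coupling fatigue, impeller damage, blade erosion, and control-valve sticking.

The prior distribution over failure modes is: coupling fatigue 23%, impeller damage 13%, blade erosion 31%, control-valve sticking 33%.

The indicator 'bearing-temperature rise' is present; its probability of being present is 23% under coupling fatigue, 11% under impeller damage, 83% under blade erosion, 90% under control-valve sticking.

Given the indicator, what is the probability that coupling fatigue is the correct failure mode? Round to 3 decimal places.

0.085

Multiply each prior by the likelihood of the indicator:
  coupling fatigue: 0.23 × 0.23 = 0.0529
  impeller damage: 0.13 × 0.11 = 0.0143
  blade erosion: 0.31 × 0.83 = 0.2573
  control-valve sticking: 0.33 × 0.90 = 0.297
The unnormalized weights sum to 0.6215.
P(coupling fatigue | evidence) = 0.0529 / 0.6215 ≈ 0.085.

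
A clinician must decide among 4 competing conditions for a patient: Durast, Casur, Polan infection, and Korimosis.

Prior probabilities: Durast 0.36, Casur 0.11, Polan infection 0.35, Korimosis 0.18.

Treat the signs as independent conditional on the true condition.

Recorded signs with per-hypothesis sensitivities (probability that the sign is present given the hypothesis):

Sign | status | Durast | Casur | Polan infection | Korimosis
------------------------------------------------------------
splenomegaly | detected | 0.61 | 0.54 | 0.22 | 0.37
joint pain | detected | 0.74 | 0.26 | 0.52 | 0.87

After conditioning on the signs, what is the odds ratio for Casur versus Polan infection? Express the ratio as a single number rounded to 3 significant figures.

The normalizing constant cancels in an odds ratio, so compute prior × likelihood for the two hypotheses only:
  Casur: 0.11 × 0.54 × 0.26 = 0.015444
  Polan infection: 0.35 × 0.22 × 0.52 = 0.04004
Odds(Casur : Polan infection) = 0.015444 / 0.04004 ≈ 0.386.

0.386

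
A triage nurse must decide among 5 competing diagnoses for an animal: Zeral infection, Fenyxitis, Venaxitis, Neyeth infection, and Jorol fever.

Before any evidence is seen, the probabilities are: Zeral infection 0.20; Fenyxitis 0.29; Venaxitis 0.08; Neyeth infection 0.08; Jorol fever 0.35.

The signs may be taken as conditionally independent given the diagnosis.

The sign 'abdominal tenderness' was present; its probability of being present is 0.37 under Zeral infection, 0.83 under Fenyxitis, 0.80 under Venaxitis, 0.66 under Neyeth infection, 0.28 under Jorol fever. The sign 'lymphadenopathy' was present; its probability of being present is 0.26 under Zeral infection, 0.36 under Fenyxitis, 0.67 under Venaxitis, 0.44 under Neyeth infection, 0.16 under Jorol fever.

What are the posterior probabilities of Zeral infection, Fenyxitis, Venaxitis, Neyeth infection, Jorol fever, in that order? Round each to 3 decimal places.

By Bayes' rule with conditional independence, the unnormalized weight for each hypothesis is prior × ∏ likelihoods:
  Zeral infection: 0.20 × 0.37 × 0.26 = 0.01924
  Fenyxitis: 0.29 × 0.83 × 0.36 = 0.086652
  Venaxitis: 0.08 × 0.80 × 0.67 = 0.04288
  Neyeth infection: 0.08 × 0.66 × 0.44 = 0.023232
  Jorol fever: 0.35 × 0.28 × 0.16 = 0.01568
Marginal likelihood of the evidence = 0.18768.
P(Zeral infection | evidence) = 0.01924 / 0.18768 ≈ 0.103
P(Fenyxitis | evidence) = 0.086652 / 0.18768 ≈ 0.462
P(Venaxitis | evidence) = 0.04288 / 0.18768 ≈ 0.228
P(Neyeth infection | evidence) = 0.023232 / 0.18768 ≈ 0.124
P(Jorol fever | evidence) = 0.01568 / 0.18768 ≈ 0.084

0.103, 0.462, 0.228, 0.124, 0.084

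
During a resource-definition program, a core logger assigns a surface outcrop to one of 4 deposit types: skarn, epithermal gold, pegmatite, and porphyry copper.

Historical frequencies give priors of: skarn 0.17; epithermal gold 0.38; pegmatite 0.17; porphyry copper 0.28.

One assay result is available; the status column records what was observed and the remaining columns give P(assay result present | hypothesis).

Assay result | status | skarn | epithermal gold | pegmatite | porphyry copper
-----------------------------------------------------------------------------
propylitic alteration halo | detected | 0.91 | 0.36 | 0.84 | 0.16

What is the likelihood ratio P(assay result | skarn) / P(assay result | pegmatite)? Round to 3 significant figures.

1.08

Likelihood of this assay result under each hypothesis:
  skarn: 0.91
  pegmatite: 0.84
Bayes factor = 0.91 / 0.84 ≈ 1.08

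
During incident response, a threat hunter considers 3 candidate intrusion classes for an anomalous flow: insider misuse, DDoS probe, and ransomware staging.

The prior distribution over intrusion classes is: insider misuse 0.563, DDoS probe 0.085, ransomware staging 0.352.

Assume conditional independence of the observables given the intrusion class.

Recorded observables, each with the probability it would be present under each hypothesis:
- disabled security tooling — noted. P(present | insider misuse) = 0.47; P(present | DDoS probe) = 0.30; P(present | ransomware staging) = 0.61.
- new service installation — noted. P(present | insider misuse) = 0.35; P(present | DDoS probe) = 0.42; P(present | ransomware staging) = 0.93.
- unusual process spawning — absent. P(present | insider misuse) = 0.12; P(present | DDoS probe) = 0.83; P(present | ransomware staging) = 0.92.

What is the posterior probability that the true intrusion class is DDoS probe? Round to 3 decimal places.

Multiply each prior by the joint likelihood of the observable pattern (using 1 − P(present | H) for each absent observable):
  insider misuse: 0.563 × 0.47 × 0.35 × (1 − 0.12) = 0.0815
  DDoS probe: 0.085 × 0.30 × 0.42 × (1 − 0.83) = 0.0018207
  ransomware staging: 0.352 × 0.61 × 0.93 × (1 − 0.92) = 0.015975
Marginal likelihood of the evidence = 0.099296.
P(DDoS probe | evidence) = 0.0018207 / 0.099296 ≈ 0.018.

0.018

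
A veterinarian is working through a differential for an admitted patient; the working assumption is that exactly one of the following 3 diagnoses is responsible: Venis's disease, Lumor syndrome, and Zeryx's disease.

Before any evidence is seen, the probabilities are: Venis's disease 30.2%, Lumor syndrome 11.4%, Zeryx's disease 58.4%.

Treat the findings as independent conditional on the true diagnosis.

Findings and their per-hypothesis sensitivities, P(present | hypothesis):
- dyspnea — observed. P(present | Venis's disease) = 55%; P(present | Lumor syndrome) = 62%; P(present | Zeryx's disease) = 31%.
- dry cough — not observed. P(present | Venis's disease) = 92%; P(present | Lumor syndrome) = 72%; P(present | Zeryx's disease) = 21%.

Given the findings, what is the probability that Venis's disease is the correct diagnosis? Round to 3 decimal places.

By Bayes' rule with conditional independence, the unnormalized weight for each hypothesis is prior × ∏ likelihoods (using 1 − P(present | H) for each absent finding):
  Venis's disease: 0.302 × 0.55 × (1 − 0.92) = 0.013288
  Lumor syndrome: 0.114 × 0.62 × (1 − 0.72) = 0.01979
  Zeryx's disease: 0.584 × 0.31 × (1 − 0.21) = 0.14302
Marginal likelihood of the evidence = 0.1761.
P(Venis's disease | evidence) = 0.013288 / 0.1761 ≈ 0.075.

0.075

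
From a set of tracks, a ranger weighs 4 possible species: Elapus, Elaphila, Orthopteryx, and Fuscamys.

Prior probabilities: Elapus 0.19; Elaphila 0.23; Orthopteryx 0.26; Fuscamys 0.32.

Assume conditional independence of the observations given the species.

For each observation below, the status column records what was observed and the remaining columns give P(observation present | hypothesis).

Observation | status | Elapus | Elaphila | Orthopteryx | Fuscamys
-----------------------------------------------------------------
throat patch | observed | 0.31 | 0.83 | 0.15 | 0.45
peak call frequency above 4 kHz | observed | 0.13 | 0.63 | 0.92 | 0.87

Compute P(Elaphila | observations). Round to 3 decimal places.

Multiply each prior by the joint likelihood of the evidence pattern:
  Elapus: 0.19 × 0.31 × 0.13 = 0.007657
  Elaphila: 0.23 × 0.83 × 0.63 = 0.12027
  Orthopteryx: 0.26 × 0.15 × 0.92 = 0.03588
  Fuscamys: 0.32 × 0.45 × 0.87 = 0.12528
The unnormalized weights sum to 0.28908.
P(Elaphila | evidence) = 0.12027 / 0.28908 ≈ 0.416.

0.416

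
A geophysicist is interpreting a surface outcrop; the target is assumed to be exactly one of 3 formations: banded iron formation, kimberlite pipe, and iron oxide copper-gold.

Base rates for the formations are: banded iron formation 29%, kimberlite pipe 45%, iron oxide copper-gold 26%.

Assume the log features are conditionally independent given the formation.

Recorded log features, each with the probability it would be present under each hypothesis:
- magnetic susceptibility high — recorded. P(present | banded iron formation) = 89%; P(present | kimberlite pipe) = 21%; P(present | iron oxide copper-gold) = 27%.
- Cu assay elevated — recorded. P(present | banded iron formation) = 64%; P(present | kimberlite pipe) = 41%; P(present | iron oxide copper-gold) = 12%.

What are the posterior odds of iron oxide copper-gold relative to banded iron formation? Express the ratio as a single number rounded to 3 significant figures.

0.0510

Unnormalized posterior weight (prior times the log feature likelihoods) for each of the two hypotheses:
  iron oxide copper-gold: 0.26 × 0.27 × 0.12 = 0.008424
  banded iron formation: 0.29 × 0.89 × 0.64 = 0.16518
Odds(iron oxide copper-gold : banded iron formation) = 0.008424 / 0.16518 ≈ 0.0510.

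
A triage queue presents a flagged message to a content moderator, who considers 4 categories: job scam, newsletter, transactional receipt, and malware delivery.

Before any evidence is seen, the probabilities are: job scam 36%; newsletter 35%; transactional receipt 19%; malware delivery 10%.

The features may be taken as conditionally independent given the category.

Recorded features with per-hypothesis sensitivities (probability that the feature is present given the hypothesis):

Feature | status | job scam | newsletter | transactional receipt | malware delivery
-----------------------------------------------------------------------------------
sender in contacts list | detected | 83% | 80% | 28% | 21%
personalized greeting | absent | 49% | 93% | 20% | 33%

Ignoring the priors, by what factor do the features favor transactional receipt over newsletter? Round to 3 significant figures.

Take the product of per-feature likelihoods under each hypothesis (using 1 − P(present | H) for each absent feature), then divide.
  transactional receipt: 0.28 × (1 − 0.20) = 0.224
  newsletter: 0.80 × (1 − 0.93) = 0.056
Bayes factor = 0.224 / 0.056 ≈ 4.00

4.00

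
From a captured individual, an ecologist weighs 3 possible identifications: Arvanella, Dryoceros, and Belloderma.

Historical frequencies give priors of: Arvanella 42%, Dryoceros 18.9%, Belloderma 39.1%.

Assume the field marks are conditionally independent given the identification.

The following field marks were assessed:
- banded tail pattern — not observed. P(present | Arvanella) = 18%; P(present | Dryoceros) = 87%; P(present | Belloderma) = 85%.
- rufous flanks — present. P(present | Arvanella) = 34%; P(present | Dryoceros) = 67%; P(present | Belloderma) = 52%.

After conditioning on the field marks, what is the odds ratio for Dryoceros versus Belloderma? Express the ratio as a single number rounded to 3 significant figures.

Posterior odds equal prior odds times the likelihood ratio; only the two competing hypotheses matter (using 1 − P(present | H) for each absent field mark).
  Dryoceros: 0.189 × (1 − 0.87) × 0.67 = 0.016462
  Belloderma: 0.391 × (1 − 0.85) × 0.52 = 0.030498
Odds(Dryoceros : Belloderma) = 0.016462 / 0.030498 ≈ 0.540.

0.540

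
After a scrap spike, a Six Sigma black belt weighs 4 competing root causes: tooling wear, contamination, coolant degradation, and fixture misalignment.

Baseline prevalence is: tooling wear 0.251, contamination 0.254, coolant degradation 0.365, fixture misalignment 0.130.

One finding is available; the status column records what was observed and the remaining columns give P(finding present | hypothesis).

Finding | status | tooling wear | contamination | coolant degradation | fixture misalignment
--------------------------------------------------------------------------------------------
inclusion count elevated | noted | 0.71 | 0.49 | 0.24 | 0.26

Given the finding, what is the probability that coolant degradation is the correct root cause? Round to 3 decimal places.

By Bayes' rule, the unnormalized weight for each hypothesis is prior × likelihood:
  tooling wear: 0.251 × 0.71 = 0.17821
  contamination: 0.254 × 0.49 = 0.12446
  coolant degradation: 0.365 × 0.24 = 0.0876
  fixture misalignment: 0.130 × 0.26 = 0.0338
The unnormalized weights sum to 0.42407.
P(coolant degradation | evidence) = 0.0876 / 0.42407 ≈ 0.207.

0.207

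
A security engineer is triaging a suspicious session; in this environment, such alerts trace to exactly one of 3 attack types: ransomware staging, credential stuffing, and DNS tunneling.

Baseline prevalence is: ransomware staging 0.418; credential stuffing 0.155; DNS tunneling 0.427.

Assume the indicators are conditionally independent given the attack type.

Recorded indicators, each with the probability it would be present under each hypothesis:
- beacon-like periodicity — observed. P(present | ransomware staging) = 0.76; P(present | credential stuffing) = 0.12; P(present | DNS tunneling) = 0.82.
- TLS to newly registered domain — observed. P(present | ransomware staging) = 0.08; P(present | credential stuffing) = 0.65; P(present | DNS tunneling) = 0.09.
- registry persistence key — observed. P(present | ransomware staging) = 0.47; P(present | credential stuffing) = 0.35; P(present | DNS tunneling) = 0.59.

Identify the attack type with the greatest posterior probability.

By Bayes' rule with conditional independence, the unnormalized weight for each hypothesis is prior × ∏ likelihoods:
  ransomware staging: 0.418 × 0.76 × 0.08 × 0.47 = 0.011945
  credential stuffing: 0.155 × 0.12 × 0.65 × 0.35 = 0.0042315
  DNS tunneling: 0.427 × 0.82 × 0.09 × 0.59 = 0.018592
Normalizing constant Z = 0.011945 + 0.0042315 + 0.018592 = 0.034769.
P(ransomware staging | evidence) ≈ 0.011945 / 0.034769 ≈ 0.344
P(credential stuffing | evidence) ≈ 0.0042315 / 0.034769 ≈ 0.122
P(DNS tunneling | evidence) ≈ 0.018592 / 0.034769 ≈ 0.535
The largest is 0.535, so DNS tunneling is most probable.

DNS tunneling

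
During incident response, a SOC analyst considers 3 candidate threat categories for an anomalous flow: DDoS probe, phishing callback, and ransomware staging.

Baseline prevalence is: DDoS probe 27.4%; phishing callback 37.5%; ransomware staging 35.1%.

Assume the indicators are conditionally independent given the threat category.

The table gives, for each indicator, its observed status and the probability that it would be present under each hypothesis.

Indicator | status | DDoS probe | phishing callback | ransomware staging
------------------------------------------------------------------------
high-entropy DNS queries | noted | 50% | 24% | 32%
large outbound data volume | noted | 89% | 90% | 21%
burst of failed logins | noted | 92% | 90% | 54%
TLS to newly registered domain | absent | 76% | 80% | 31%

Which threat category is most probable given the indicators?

For each hypothesis, the unnormalized posterior weight is prior × product of the indicator likelihoods (using 1 − P(present | H) for each absent indicator):
  DDoS probe: 0.274 × 0.50 × 0.89 × 0.92 × (1 − 0.76) = 0.026922
  phishing callback: 0.375 × 0.24 × 0.90 × 0.90 × (1 − 0.80) = 0.01458
  ransomware staging: 0.351 × 0.32 × 0.21 × 0.54 × (1 − 0.31) = 0.0087886
Marginal likelihood of the evidence = 0.050291.
P(DDoS probe | evidence) ≈ 0.026922 / 0.050291 ≈ 0.535
P(phishing callback | evidence) ≈ 0.01458 / 0.050291 ≈ 0.290
P(ransomware staging | evidence) ≈ 0.0087886 / 0.050291 ≈ 0.175
The largest is 0.535, so DDoS probe is most probable.

DDoS probe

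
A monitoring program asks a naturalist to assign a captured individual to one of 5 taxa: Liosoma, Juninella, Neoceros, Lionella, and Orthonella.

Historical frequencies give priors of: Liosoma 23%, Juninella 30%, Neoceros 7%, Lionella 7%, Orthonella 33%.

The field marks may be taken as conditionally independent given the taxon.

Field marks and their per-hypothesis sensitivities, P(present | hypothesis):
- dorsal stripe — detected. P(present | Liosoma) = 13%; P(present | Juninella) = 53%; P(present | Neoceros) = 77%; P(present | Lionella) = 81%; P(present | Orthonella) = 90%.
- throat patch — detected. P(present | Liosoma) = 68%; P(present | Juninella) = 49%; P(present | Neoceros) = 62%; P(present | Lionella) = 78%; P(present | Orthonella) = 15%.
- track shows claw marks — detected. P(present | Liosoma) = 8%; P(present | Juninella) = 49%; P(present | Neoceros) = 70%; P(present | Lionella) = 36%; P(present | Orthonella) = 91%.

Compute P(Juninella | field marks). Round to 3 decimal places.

0.319

Multiply each prior by the joint likelihood of the field mark pattern:
  Liosoma: 0.23 × 0.13 × 0.68 × 0.08 = 0.0016266
  Juninella: 0.30 × 0.53 × 0.49 × 0.49 = 0.038176
  Neoceros: 0.07 × 0.77 × 0.62 × 0.70 = 0.023393
  Lionella: 0.07 × 0.81 × 0.78 × 0.36 = 0.015921
  Orthonella: 0.33 × 0.90 × 0.15 × 0.91 = 0.040541
The unnormalized weights sum to 0.11966.
P(Juninella | evidence) = 0.038176 / 0.11966 ≈ 0.319.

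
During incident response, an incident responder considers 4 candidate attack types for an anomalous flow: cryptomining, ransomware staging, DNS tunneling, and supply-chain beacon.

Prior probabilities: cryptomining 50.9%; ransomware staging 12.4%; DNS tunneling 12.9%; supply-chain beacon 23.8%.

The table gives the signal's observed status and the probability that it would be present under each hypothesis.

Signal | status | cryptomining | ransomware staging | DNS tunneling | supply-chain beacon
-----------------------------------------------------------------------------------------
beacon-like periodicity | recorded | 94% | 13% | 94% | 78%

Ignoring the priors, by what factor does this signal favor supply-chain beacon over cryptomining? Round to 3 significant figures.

0.830

Likelihood of this signal under each hypothesis:
  supply-chain beacon: 0.78
  cryptomining: 0.94
Bayes factor = 0.78 / 0.94 ≈ 0.830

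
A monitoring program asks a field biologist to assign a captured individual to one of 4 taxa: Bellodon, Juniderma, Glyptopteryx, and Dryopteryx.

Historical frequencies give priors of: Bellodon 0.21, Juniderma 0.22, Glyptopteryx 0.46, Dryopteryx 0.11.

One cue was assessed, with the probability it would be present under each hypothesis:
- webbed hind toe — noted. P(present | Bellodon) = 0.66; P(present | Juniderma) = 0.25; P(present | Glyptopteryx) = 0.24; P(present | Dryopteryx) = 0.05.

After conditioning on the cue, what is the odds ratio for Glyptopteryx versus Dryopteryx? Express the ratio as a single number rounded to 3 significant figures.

20.1

Posterior odds equal prior odds times the likelihood ratio; only the two competing hypotheses matter.
  Glyptopteryx: 0.46 × 0.24 = 0.1104
  Dryopteryx: 0.11 × 0.05 = 0.0055
Odds(Glyptopteryx : Dryopteryx) = 0.1104 / 0.0055 ≈ 20.1.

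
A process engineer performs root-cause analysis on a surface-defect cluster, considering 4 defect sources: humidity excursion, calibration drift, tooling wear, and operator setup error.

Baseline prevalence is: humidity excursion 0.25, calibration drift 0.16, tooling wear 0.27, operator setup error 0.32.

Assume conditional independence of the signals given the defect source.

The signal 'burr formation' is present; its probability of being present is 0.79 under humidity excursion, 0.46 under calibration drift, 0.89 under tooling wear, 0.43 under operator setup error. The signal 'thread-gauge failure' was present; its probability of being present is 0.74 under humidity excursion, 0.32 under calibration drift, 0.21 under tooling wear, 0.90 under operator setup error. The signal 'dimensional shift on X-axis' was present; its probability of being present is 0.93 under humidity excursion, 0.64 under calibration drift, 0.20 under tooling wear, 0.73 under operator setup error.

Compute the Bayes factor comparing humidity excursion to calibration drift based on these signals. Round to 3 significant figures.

5.77

Take the product of per-signal likelihoods under each hypothesis, then divide.
  humidity excursion: 0.79 × 0.74 × 0.93 = 0.54368
  calibration drift: 0.46 × 0.32 × 0.64 = 0.094208
Bayes factor = 0.54368 / 0.094208 ≈ 5.77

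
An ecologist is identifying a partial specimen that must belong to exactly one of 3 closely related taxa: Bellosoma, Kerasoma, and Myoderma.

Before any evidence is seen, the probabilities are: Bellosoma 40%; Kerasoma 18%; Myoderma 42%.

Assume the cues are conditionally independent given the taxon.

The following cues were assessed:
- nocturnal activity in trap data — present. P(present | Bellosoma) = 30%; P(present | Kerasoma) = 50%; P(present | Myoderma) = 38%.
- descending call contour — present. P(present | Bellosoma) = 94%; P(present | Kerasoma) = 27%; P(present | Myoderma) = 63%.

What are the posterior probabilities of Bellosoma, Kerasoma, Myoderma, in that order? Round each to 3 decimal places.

By Bayes' rule with conditional independence, the unnormalized weight for each hypothesis is prior × ∏ likelihoods:
  Bellosoma: 0.40 × 0.30 × 0.94 = 0.1128
  Kerasoma: 0.18 × 0.50 × 0.27 = 0.0243
  Myoderma: 0.42 × 0.38 × 0.63 = 0.10055
The unnormalized weights sum to 0.23765.
P(Bellosoma | evidence) = 0.1128 / 0.23765 ≈ 0.475
P(Kerasoma | evidence) = 0.0243 / 0.23765 ≈ 0.102
P(Myoderma | evidence) = 0.10055 / 0.23765 ≈ 0.423

0.475, 0.102, 0.423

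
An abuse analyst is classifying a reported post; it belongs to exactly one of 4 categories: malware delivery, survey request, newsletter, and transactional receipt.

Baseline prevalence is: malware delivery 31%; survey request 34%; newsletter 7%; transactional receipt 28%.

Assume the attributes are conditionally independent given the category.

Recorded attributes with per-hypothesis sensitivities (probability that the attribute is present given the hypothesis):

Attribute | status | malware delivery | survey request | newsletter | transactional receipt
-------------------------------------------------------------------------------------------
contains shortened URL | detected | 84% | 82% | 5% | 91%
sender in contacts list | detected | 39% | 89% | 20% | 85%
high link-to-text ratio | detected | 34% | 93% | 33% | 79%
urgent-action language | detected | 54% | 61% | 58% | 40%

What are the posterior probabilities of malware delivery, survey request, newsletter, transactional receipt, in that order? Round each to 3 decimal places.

0.082, 0.617, 0.001, 0.300

By Bayes' rule with conditional independence, the unnormalized weight for each hypothesis is prior × ∏ likelihoods:
  malware delivery: 0.31 × 0.84 × 0.39 × 0.34 × 0.54 = 0.018646
  survey request: 0.34 × 0.82 × 0.89 × 0.93 × 0.61 = 0.14077
  newsletter: 0.07 × 0.05 × 0.20 × 0.33 × 0.58 = 0.00013398
  transactional receipt: 0.28 × 0.91 × 0.85 × 0.79 × 0.40 = 0.068439
Marginal likelihood of the evidence = 0.22798.
P(malware delivery | evidence) = 0.018646 / 0.22798 ≈ 0.082
P(survey request | evidence) = 0.14077 / 0.22798 ≈ 0.617
P(newsletter | evidence) = 0.00013398 / 0.22798 ≈ 0.001
P(transactional receipt | evidence) = 0.068439 / 0.22798 ≈ 0.300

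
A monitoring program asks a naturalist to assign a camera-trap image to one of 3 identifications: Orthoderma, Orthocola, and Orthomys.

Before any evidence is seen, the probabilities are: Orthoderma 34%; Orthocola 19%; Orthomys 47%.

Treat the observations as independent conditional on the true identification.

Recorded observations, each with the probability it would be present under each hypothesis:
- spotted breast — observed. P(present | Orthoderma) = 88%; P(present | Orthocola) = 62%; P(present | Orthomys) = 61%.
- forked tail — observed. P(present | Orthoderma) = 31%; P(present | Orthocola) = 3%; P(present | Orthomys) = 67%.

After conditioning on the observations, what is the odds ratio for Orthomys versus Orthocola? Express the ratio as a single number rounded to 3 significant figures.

54.4

The normalizing constant cancels in an odds ratio, so compute prior × likelihood for the two hypotheses only:
  Orthomys: 0.47 × 0.61 × 0.67 = 0.19209
  Orthocola: 0.19 × 0.62 × 0.03 = 0.003534
Odds(Orthomys : Orthocola) = 0.19209 / 0.003534 ≈ 54.4.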